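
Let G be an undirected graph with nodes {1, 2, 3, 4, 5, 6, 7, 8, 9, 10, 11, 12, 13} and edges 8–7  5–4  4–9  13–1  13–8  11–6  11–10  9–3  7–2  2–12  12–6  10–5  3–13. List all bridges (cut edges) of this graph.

1-13

The edges on the cycle 11-10-5-4-9-3-13-8-7-2-12-6-11 are not bridges since each lies on that cycle.
But removing 1–13 disconnects 1 from 13 — this is a bridge.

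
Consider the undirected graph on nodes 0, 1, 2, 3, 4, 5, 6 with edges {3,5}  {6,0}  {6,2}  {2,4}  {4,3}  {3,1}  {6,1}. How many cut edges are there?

2

The edges on the cycle 6-2-4-3-1-6 are not bridges since each lies on that cycle.
But removing 3 - 5 disconnects 3 from 5; removing 6 - 0 disconnects 6 from 0 — these are bridges.
That makes 2 bridges.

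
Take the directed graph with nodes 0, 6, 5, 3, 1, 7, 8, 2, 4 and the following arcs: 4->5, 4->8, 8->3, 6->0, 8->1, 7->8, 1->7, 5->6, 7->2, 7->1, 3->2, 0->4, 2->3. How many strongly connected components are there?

{0, 4, 5, 6} are all mutually reachable — one SCC of size 4.
{1, 7, 8} are all mutually reachable — one SCC of size 3.
{2, 3} are all mutually reachable — one SCC of size 2.
That gives 3 strongly connected components.

3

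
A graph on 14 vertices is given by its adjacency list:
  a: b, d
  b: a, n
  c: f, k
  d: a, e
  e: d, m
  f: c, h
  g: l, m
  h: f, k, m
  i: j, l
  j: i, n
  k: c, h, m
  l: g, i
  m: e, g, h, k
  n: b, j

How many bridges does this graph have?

The edges on the cycle m-g-l-i-j-n-b-a-d-e-m are not bridges since each lies on that cycle.
Every edge lies on some cycle, so there are no bridges.

0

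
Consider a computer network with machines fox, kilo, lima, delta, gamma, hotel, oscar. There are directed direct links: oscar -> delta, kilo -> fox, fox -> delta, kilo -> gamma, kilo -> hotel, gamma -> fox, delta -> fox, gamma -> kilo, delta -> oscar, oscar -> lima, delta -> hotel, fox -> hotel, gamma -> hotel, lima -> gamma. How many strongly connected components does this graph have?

2

{fox, kilo, lima, delta, gamma, oscar} are all mutually reachable — one SCC of size 6.
{hotel} is an SCC by itself.
That gives 2 strongly connected components.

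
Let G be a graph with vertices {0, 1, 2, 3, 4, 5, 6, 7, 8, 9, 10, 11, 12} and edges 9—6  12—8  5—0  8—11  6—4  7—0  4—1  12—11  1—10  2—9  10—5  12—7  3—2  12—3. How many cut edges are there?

The edges on the cycle 12-8-11-12 are not bridges since each lies on that cycle.
Every edge lies on some cycle, so there are no bridges.

0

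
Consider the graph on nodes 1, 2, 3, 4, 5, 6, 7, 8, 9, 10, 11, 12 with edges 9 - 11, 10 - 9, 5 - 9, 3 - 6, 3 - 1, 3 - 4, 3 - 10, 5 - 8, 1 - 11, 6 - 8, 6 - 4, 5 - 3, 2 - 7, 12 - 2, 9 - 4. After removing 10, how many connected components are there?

2

With 10 gone, the remaining components are: {2, 7, 12}; {1, 3, 4, 5, 6, 8, 9, 11}.
That is 2 components.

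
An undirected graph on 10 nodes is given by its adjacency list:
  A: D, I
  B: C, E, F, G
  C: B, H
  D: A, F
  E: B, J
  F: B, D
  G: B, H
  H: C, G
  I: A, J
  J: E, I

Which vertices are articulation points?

Removing B increases the component count from 1 to 2, so B is a cut vertex.
By contrast removing H leaves 1 component; it is not a cut vertex. No other vertex is a cut vertex either.

B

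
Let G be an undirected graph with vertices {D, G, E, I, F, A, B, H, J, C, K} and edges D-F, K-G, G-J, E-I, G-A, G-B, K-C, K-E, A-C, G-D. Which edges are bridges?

The edges on the cycle K-G-A-C-K are not bridges since each lies on that cycle.
But removing G-B disconnects G from B; removing D-F disconnects D from F; removing K-E disconnects K from E; removing J-G disconnects J from G — these are bridges.
In total 6 edges are bridges.

B-G, D-F, D-G, E-I, E-K, G-J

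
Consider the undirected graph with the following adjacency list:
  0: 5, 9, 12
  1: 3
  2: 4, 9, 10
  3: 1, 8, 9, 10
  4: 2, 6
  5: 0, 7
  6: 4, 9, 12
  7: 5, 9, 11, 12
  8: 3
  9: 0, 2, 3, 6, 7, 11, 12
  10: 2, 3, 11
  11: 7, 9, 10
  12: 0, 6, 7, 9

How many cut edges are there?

2

The edges on the cycle 9-0-5-7-12-9 are not bridges since each lies on that cycle.
But removing 3-8 disconnects 3 from 8; removing 3-1 disconnects 3 from 1 — these are bridges.
That makes 2 bridges.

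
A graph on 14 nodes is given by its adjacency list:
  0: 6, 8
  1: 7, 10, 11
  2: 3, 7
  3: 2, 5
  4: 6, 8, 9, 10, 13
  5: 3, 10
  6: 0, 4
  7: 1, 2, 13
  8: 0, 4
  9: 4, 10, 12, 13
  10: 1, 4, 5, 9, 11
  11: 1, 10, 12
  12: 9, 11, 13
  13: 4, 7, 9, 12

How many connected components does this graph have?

1

Starting from 0 we can reach 0, 1, 2, 3, 4, 5, 6, 7, 8, 9, 10, 11, 12, 13. That is one component of size 14.
Total: 1 component.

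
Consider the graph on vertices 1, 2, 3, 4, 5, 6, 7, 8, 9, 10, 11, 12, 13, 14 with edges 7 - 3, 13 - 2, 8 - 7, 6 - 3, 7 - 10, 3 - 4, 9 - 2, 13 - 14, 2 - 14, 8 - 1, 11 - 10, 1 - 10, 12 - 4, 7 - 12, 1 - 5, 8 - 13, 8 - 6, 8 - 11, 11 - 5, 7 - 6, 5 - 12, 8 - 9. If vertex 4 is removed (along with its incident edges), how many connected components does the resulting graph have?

With 4 gone, the remaining components are: {1, 2, 3, 5, 6, 7, 8, 9, 10, 11, 12, 13, 14}.
That is 1 component.

1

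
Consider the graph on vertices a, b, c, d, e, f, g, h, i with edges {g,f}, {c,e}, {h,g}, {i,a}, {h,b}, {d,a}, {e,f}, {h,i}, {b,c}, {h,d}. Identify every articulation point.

h

Removing h increases the component count from 1 to 2, so h is a cut vertex.
By contrast removing f leaves 1 component; it is not a cut vertex. No other vertex is a cut vertex either.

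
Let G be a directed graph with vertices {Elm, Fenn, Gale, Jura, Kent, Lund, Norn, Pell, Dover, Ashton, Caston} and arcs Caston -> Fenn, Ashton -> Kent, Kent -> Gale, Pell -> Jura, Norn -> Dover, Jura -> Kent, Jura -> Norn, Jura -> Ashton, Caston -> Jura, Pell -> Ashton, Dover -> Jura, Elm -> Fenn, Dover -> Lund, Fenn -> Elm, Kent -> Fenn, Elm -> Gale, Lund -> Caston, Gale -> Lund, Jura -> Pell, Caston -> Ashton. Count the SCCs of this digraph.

{Elm, Fenn, Gale, Jura, Kent, Lund, Norn, Pell, Dover, Ashton, Caston} are all mutually reachable — one SCC of size 11.
That gives 1 strongly connected component.

1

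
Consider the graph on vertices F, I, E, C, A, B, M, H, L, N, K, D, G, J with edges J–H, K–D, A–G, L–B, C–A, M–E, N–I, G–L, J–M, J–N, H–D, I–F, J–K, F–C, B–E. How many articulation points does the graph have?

Removing J increases the component count from 1 to 2, so J is a cut vertex.
By contrast removing K leaves 1 component; it is not a cut vertex. No other vertex is a cut vertex either.

1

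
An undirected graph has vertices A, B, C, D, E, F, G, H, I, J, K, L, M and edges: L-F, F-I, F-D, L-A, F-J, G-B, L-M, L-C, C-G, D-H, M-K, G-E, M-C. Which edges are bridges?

The edges on the cycle L-M-C-L are not bridges since each lies on that cycle.
But removing M-K disconnects M from K; removing E-G disconnects E from G; removing C-G disconnects C from G; removing F-D disconnects F from D — these are bridges.
In total 10 edges are bridges.

A-L, B-G, C-G, D-F, D-H, E-G, F-I, F-J, F-L, K-M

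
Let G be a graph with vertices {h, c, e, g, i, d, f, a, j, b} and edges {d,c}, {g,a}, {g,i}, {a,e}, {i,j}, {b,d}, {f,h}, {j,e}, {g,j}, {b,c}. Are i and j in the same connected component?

From i we can reach a, e, g, i, j, which includes j.

Yes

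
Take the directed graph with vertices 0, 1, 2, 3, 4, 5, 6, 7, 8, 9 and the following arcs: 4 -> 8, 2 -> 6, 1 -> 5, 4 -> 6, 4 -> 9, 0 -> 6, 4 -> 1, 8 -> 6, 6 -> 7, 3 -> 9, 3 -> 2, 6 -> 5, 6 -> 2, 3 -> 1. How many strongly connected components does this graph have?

{2, 6} are all mutually reachable — one SCC of size 2.
{9} is an SCC by itself.
{5} is an SCC by itself.
{1} is an SCC by itself.
{4} is an SCC by itself.
(and 4 more singleton SCCs)
That gives 9 strongly connected components.

9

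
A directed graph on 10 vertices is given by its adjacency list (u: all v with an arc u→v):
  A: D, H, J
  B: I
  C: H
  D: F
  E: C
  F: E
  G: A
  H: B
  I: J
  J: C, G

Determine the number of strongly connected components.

1

{A, B, C, D, E, F, G, H, I, J} are all mutually reachable — one SCC of size 10.
That gives 1 strongly connected component.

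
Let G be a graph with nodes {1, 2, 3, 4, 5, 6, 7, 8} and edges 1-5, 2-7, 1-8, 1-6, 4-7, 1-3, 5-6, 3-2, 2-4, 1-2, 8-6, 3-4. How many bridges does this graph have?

0

The edges on the cycle 1-3-4-7-2-1 are not bridges since each lies on that cycle.
Every edge lies on some cycle, so there are no bridges.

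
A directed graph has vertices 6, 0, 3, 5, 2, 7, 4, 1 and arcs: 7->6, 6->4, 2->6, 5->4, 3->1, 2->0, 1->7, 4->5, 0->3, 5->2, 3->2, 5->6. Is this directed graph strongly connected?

Yes

From 2 we can reach every vertex (0, 1, 2, 3, 4, 5, 6, 7), and every vertex can reach 2 (0, 1, 2, 3, 4, 5, 6, 7). So the whole graph is one strongly connected component.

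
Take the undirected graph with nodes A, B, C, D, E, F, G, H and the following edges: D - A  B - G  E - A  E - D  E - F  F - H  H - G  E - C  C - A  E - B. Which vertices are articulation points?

E

Removing E increases the component count from 1 to 2, so E is a cut vertex.
By contrast removing F leaves 1 component; it is not a cut vertex. No other vertex is a cut vertex either.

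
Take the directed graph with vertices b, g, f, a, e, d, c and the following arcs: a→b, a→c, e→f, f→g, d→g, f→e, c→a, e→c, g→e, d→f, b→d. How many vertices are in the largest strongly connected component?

{a, b, c, d, e, f, g} are all mutually reachable — one SCC of size 7.
The largest has 7 vertices.

7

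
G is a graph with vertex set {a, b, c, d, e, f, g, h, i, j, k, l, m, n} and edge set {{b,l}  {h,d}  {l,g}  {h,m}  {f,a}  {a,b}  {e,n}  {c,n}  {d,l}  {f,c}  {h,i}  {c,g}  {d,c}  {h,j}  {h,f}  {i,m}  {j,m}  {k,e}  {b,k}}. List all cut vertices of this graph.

h

Removing h increases the component count from 1 to 2, so h is a cut vertex.
By contrast removing d leaves 1 component; it is not a cut vertex. No other vertex is a cut vertex either.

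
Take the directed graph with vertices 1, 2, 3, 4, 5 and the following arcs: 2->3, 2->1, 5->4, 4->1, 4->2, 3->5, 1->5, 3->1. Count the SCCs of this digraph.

1

{1, 2, 3, 4, 5} are all mutually reachable — one SCC of size 5.
That gives 1 strongly connected component.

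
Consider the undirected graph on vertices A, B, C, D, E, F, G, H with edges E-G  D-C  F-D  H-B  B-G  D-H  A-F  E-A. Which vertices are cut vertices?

Removing D increases the component count from 1 to 2, so D is a cut vertex.
By contrast removing A leaves 1 component; it is not a cut vertex. No other vertex is a cut vertex either.

D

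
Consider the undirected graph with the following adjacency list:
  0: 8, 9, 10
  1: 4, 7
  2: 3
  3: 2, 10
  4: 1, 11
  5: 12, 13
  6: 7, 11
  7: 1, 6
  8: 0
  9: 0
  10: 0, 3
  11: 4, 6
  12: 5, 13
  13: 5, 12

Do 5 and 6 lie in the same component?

No

The component containing 5 is {5, 12, 13}, and 6 is not in it.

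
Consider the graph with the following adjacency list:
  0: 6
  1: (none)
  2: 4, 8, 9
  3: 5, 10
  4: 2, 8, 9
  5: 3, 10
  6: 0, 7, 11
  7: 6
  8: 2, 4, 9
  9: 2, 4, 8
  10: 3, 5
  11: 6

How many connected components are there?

1 is isolated — a component by itself.
Starting from 3 we can reach 3, 5, 10. That is one component of size 3.
Starting from 2 we can reach 2, 4, 8, 9. That is one component of size 4.
Starting from 0 we can reach 0, 6, 7, 11. That is one component of size 4.
Total: 4 components.

4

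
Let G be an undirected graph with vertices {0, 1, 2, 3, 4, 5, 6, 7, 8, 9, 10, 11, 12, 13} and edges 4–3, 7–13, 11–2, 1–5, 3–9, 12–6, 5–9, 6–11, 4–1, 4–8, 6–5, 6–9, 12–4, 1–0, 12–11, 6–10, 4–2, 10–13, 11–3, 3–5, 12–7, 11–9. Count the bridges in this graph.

2

The edges on the cycle 12-6-10-13-7-12 are not bridges since each lies on that cycle.
But removing 1–0 disconnects 1 from 0; removing 8–4 disconnects 8 from 4 — these are bridges.
That makes 2 bridges.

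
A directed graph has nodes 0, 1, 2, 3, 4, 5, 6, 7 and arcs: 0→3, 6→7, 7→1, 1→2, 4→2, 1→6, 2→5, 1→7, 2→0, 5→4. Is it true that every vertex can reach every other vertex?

No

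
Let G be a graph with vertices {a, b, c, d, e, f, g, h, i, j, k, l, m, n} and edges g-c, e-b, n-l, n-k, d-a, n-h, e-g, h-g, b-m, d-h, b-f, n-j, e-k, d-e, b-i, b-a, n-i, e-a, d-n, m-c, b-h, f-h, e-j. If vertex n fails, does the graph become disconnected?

Yes

Deleting n raises the number of components from 1 to 2, so n is a cut vertex.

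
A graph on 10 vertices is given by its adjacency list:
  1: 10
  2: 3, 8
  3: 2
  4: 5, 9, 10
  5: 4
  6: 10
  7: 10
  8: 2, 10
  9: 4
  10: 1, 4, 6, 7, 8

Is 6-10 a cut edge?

Removing 6-10 leaves no path between 6 and 10: the component count goes from 1 to 2. So it is a bridge.

Yes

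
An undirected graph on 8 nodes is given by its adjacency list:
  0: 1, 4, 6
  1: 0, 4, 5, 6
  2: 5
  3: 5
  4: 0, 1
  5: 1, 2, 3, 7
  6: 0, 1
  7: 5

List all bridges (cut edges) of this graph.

The edges on the cycle 1-6-0-1 are not bridges since each lies on that cycle.
But removing 7-5 disconnects 7 from 5; removing 5-3 disconnects 5 from 3; removing 1-5 disconnects 1 from 5; removing 2-5 disconnects 2 from 5 — these are bridges.

1-5, 2-5, 3-5, 5-7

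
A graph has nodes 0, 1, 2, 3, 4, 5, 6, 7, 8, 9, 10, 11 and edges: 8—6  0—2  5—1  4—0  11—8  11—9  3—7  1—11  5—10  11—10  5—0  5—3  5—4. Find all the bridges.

0-2, 11-8, 11-9, 3-5, 3-7, 6-8

The edges on the cycle 5-1-11-10-5 are not bridges since each lies on that cycle.
But removing 3—7 disconnects 3 from 7; removing 0—2 disconnects 0 from 2; removing 3—5 disconnects 3 from 5; removing 11—8 disconnects 11 from 8 — these are bridges.
In total 6 edges are bridges.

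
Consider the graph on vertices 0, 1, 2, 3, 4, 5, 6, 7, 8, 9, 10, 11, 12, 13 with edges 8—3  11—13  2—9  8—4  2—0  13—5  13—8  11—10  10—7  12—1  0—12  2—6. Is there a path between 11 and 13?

Yes

From 11 we can reach 3, 4, 5, 7, 8, 10, 11, 13, which includes 13.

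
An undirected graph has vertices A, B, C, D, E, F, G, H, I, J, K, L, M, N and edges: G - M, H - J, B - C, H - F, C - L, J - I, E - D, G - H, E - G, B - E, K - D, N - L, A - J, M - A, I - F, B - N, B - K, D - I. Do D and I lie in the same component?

Yes

From D we can reach A, B, C, D, E, F, G, H, I, J, K, L, M, N, which includes I.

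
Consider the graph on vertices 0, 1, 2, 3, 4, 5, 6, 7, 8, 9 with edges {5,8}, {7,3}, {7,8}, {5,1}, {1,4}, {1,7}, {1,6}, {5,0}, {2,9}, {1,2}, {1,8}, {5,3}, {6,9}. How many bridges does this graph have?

2

The edges on the cycle 1-2-9-6-1 are not bridges since each lies on that cycle.
But removing 5 - 0 disconnects 5 from 0; removing 4 - 1 disconnects 4 from 1 — these are bridges.
That makes 2 bridges.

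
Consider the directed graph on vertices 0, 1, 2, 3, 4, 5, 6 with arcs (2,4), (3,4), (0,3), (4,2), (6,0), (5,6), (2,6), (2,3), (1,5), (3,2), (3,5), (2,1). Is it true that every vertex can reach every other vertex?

Yes

From 6 we can reach every vertex (0, 1, 2, 3, 4, 5, 6), and every vertex can reach 6 (0, 1, 2, 3, 4, 5, 6). So the whole graph is one strongly connected component.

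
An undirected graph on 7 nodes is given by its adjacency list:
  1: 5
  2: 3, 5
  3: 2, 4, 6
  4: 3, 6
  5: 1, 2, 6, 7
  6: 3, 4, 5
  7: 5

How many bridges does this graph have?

2

The edges on the cycle 6-4-3-6 are not bridges since each lies on that cycle.
But removing 7-5 disconnects 7 from 5; removing 1-5 disconnects 1 from 5 — these are bridges.
That makes 2 bridges.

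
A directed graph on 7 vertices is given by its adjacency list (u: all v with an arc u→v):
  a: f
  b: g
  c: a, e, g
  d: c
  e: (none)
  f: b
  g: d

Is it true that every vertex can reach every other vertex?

There is no directed path from e to g, so the graph is not strongly connected.

No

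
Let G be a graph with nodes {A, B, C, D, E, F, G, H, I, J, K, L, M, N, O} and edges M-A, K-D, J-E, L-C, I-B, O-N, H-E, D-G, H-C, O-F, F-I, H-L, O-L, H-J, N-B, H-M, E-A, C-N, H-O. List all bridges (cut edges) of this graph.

D-G, D-K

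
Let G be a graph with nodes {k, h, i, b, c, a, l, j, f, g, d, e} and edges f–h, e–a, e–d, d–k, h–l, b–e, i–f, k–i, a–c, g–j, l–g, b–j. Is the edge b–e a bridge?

After removing b–e, the path b-j-g-l-h-f-i-k-d-e still connects them, so the edge is not a bridge.

No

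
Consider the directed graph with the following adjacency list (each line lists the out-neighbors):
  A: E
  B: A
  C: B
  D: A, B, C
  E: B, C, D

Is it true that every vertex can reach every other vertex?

Yes

From E we can reach every vertex (A, B, C, D, E), and every vertex can reach E (A, B, C, D, E). So the whole graph is one strongly connected component.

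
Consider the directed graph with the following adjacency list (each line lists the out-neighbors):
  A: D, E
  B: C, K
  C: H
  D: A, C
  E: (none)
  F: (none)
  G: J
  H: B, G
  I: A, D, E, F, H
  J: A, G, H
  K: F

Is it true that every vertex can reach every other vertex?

No

There is no directed path from D to I, so the graph is not strongly connected.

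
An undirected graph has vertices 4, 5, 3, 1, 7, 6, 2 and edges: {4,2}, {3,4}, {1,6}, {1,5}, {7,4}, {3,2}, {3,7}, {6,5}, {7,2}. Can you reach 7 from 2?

Yes

From 2 we can reach 2, 3, 4, 7, which includes 7.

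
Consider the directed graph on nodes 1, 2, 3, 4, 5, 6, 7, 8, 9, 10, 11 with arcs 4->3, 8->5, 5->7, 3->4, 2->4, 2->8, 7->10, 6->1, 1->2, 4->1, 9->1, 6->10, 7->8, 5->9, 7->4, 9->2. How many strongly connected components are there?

4

{1, 2, 3, 4, 5, 7, 8, 9} are all mutually reachable — one SCC of size 8.
{11} is an SCC by itself.
{6} is an SCC by itself.
{10} is an SCC by itself.
That gives 4 strongly connected components.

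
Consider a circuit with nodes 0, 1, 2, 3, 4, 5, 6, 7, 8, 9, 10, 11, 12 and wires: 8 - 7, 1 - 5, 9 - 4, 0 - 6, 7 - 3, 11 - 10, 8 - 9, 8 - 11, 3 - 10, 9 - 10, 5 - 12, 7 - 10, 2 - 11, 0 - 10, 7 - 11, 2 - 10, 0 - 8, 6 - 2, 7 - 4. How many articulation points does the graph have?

Removing 5 increases the component count from 2 to 3, so 5 is a cut vertex.
By contrast removing 12 leaves 2 components; it is not a cut vertex. No other vertex is a cut vertex either.

1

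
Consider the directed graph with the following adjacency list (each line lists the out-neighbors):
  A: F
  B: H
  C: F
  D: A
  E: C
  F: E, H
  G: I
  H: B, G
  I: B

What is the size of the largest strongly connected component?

4

{B, G, H, I} are all mutually reachable — one SCC of size 4.
{C, E, F} are all mutually reachable — one SCC of size 3.
{D} is an SCC by itself.
{A} is an SCC by itself.
The largest has 4 vertices.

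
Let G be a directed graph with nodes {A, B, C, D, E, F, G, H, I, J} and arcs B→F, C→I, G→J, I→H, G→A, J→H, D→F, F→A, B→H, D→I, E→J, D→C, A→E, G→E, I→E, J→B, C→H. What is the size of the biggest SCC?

5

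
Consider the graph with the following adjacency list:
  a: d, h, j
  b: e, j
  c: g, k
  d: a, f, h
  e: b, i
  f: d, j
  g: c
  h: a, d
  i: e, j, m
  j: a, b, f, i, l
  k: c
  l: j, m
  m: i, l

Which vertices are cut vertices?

Removing c increases the component count from 2 to 3, so c is a cut vertex.
Removing j increases the component count from 2 to 3, so j is a cut vertex.
By contrast removing i leaves 2 components; it is not a cut vertex. No other vertex is a cut vertex either.

c, j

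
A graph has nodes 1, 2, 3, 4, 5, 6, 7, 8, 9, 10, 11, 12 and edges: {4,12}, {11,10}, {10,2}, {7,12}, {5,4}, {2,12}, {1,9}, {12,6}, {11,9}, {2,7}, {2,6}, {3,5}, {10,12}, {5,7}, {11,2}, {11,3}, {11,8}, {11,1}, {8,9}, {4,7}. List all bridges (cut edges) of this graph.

The edges on the cycle 5-4-7-5 are not bridges since each lies on that cycle.
Every edge lies on some cycle, so there are no bridges.

none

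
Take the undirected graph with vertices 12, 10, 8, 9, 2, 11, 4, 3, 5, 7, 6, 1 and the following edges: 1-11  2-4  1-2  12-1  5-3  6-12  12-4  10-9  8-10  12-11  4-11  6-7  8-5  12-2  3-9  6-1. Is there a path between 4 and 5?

No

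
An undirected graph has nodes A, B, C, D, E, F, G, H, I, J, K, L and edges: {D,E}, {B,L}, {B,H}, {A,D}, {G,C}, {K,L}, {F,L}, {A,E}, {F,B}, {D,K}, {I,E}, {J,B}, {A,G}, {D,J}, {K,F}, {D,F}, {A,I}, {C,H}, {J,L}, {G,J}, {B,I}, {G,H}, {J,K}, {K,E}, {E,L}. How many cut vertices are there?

Removing L, for instance, still leaves 1 component. No single vertex removal increases the component count — the graph has no articulation points.

0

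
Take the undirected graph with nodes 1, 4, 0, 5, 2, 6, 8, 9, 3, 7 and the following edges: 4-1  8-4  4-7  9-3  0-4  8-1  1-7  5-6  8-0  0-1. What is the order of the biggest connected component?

5

2 is isolated — a component by itself.
Starting from 5 we can reach 5, 6. That is one component of size 2.
Starting from 3 we can reach 3, 9. That is one component of size 2.
Starting from 0 we can reach 0, 1, 4, 7, 8. That is one component of size 5.
The largest has 5 vertices.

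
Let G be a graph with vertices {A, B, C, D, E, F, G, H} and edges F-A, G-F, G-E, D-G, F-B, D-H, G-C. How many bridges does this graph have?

removing H-D disconnects H from D; removing F-G disconnects F from G; removing A-F disconnects A from F; removing E-G disconnects E from G — these are bridges.
In total 7 edges are bridges.

7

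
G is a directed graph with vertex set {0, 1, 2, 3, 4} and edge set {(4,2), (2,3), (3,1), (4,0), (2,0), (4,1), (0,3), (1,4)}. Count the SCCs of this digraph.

1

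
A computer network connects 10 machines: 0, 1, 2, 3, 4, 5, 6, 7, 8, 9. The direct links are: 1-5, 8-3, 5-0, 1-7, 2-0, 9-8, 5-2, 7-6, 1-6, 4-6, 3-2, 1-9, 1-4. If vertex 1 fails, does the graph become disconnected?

Yes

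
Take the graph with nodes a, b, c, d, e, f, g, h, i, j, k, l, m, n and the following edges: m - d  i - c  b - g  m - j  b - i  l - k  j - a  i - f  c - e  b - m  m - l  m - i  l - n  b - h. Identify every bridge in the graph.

The edges on the cycle b-m-i-b are not bridges since each lies on that cycle.
But removing m - l disconnects m from l; removing i - c disconnects i from c; removing l - k disconnects l from k; removing l - n disconnects l from n — these are bridges.
In total 11 edges are bridges.

a-j, b-g, b-h, c-e, c-i, d-m, f-i, j-m, k-l, l-m, l-n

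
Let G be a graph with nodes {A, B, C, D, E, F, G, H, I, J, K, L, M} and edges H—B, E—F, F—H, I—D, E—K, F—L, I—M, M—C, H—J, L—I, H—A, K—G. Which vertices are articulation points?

E, F, H, I, K, L, M

Removing E increases the component count from 1 to 2, so E is a cut vertex.
Removing F increases the component count from 1 to 3, so F is a cut vertex.
Removing H increases the component count from 1 to 4, so H is a cut vertex.
Likewise I, K, L, M are cut vertices.
By contrast removing D leaves 1 component; it is not a cut vertex. No other vertex is a cut vertex either.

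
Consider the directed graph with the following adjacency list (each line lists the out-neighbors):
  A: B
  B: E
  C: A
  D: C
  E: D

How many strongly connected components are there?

{A, B, C, D, E} are all mutually reachable — one SCC of size 5.
That gives 1 strongly connected component.

1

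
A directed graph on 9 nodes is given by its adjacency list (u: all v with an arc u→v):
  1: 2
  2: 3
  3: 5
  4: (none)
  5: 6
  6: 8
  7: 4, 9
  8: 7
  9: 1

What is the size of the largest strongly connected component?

8

{1, 2, 3, 5, 6, 7, 8, 9} are all mutually reachable — one SCC of size 8.
{4} is an SCC by itself.
The largest has 8 vertices.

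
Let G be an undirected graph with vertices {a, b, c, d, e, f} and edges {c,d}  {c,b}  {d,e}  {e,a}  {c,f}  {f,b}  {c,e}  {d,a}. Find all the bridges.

The edges on the cycle c-f-b-c are not bridges since each lies on that cycle.
Every edge lies on some cycle, so there are no bridges.

none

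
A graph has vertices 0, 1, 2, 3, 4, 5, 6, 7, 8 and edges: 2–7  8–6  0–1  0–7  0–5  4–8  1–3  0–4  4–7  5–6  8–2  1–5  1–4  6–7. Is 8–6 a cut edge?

After removing 8–6, the path 8-4-7-6 still connects them, so the edge is not a bridge.

No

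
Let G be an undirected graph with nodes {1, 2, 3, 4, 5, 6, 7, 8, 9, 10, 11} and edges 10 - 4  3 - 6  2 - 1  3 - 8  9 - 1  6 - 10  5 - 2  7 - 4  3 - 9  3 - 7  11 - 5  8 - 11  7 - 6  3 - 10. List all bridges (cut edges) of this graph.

The edges on the cycle 3-8-11-5-2-1-9-3 are not bridges since each lies on that cycle.
Every edge lies on some cycle, so there are no bridges.

none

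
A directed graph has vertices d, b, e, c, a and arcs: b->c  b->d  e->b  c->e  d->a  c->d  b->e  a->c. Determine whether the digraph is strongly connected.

Yes

From b we can reach every vertex (a, b, c, d, e), and every vertex can reach b (a, b, c, d, e). So the whole graph is one strongly connected component.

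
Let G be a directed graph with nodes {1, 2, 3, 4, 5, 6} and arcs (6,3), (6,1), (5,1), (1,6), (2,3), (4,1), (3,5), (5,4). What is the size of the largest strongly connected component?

{1, 3, 4, 5, 6} are all mutually reachable — one SCC of size 5.
{2} is an SCC by itself.
The largest has 5 vertices.

5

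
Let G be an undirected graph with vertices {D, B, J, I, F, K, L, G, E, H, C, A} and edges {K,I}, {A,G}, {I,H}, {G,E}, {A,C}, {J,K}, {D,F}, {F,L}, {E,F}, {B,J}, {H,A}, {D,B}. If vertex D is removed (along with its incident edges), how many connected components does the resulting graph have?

1

With D gone, the remaining components are: {A, B, C, E, F, G, H, I, J, K, L}.
That is 1 component.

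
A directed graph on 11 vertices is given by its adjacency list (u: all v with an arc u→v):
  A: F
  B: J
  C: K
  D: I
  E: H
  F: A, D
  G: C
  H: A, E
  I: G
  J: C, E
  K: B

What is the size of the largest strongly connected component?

11

{A, B, C, D, E, F, G, H, I, J, K} are all mutually reachable — one SCC of size 11.
The largest has 11 vertices.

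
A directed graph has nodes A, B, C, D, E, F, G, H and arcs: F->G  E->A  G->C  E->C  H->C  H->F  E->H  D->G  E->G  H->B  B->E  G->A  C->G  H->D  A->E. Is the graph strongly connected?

From D we can reach every vertex (A, B, C, D, E, F, G, H), and every vertex can reach D (A, B, C, D, E, F, G, H). So the whole graph is one strongly connected component.

Yes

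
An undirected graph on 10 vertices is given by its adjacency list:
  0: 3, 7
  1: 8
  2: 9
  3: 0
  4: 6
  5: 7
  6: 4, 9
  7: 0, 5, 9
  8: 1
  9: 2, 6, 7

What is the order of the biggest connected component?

Starting from 1 we can reach 1, 8. That is one component of size 2.
Starting from 0 we can reach 0, 2, 3, 4, 5, 6, 7, 9. That is one component of size 8.
The largest has 8 vertices.

8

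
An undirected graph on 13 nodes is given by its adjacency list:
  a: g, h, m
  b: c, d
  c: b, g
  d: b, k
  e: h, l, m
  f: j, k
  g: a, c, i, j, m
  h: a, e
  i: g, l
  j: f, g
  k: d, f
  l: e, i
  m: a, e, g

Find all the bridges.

none

The edges on the cycle g-m-a-g are not bridges since each lies on that cycle.
Every edge lies on some cycle, so there are no bridges.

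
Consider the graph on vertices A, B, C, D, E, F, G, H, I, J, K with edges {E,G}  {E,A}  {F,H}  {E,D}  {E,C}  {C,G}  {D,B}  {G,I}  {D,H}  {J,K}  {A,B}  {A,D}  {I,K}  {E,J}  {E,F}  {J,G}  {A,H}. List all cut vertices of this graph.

E

Removing E increases the component count from 1 to 2, so E is a cut vertex.
By contrast removing K leaves 1 component; it is not a cut vertex. No other vertex is a cut vertex either.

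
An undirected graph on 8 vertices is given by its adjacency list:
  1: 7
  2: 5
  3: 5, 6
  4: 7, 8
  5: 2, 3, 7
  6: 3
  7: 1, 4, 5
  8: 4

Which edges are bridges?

removing 6-3 disconnects 6 from 3; removing 7-5 disconnects 7 from 5; removing 5-3 disconnects 5 from 3; removing 4-7 disconnects 4 from 7 — these are bridges.
In total 7 edges are bridges.

1-7, 2-5, 3-5, 3-6, 4-7, 4-8, 5-7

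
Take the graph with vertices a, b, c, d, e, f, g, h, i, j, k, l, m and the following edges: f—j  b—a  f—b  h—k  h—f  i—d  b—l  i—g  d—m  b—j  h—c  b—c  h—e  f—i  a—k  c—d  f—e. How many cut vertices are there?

3

Removing b increases the component count from 1 to 2, so b is a cut vertex.
Removing d increases the component count from 1 to 2, so d is a cut vertex.
Removing i increases the component count from 1 to 2, so i is a cut vertex.
By contrast removing j leaves 1 component; it is not a cut vertex. No other vertex is a cut vertex either.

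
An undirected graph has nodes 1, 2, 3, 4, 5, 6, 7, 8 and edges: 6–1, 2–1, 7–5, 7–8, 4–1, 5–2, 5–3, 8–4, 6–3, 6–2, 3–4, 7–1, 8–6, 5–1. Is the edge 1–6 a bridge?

No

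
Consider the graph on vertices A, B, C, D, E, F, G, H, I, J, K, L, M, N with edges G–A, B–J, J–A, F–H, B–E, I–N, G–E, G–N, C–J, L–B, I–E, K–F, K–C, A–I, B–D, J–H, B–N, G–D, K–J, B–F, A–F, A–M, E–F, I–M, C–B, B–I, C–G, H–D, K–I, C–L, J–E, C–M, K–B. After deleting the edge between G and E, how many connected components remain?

G and E are still connected via G-C-B-E, so the component count stays at 1.

1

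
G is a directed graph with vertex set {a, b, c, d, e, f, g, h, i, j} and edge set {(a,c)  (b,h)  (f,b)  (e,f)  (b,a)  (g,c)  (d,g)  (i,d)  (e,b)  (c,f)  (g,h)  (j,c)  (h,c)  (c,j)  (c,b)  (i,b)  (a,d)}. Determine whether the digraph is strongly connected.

No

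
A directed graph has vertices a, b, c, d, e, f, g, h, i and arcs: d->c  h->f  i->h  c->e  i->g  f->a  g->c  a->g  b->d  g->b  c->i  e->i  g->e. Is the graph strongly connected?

Yes

From i we can reach every vertex (a, b, c, d, e, f, g, h, i), and every vertex can reach i (a, b, c, d, e, f, g, h, i). So the whole graph is one strongly connected component.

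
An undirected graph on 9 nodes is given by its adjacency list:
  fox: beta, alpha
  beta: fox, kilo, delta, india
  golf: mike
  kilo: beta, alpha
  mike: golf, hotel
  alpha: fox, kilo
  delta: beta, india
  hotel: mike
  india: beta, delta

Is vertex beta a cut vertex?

Yes

Deleting beta raises the number of components from 2 to 3, so beta is a cut vertex.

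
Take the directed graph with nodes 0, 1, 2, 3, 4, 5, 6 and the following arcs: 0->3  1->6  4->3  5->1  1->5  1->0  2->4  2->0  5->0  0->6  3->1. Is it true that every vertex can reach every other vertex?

No

There is no directed path from 4 to 2, so the graph is not strongly connected.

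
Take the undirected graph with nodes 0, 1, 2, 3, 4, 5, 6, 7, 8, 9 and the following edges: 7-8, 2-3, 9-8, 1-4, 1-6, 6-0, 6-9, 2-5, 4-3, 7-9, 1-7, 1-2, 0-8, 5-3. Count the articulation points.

Removing 1 increases the component count from 1 to 2, so 1 is a cut vertex.
By contrast removing 0 leaves 1 component; it is not a cut vertex. No other vertex is a cut vertex either.

1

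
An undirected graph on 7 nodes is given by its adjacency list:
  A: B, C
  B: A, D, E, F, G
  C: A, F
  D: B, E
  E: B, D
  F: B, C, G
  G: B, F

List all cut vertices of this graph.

B

Removing B increases the component count from 1 to 2, so B is a cut vertex.
By contrast removing C leaves 1 component; it is not a cut vertex. No other vertex is a cut vertex either.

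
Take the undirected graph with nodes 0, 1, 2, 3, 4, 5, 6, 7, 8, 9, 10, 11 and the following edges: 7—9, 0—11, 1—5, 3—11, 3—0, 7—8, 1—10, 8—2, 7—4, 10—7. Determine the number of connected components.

6 is isolated — a component by itself.
Starting from 0 we can reach 0, 3, 11. That is one component of size 3.
Starting from 1 we can reach 1, 2, 4, 5, 7, 8, 9, 10. That is one component of size 8.
Total: 3 components.

3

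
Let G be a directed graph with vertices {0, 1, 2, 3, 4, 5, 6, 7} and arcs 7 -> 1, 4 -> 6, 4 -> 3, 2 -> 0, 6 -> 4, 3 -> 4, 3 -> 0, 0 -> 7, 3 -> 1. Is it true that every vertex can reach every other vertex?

No

There is no directed path from 1 to 0, so the graph is not strongly connected.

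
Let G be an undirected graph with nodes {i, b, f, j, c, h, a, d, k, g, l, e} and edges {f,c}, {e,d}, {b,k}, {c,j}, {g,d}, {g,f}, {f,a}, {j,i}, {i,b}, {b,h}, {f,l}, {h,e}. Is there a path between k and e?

Yes

From k we can reach a, b, c, d, e, f, g, h, i, j, k, l, which includes e.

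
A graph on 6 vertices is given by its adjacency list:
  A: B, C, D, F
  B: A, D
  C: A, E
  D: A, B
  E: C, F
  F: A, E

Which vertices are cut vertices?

A

Removing A increases the component count from 1 to 2, so A is a cut vertex.
By contrast removing B leaves 1 component; it is not a cut vertex. No other vertex is a cut vertex either.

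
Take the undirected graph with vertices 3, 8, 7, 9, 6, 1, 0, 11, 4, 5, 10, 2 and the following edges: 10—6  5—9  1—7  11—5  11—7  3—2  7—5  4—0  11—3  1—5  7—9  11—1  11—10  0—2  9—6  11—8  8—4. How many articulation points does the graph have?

Removing 11 increases the component count from 1 to 2, so 11 is a cut vertex.
By contrast removing 10 leaves 1 component; it is not a cut vertex. No other vertex is a cut vertex either.

1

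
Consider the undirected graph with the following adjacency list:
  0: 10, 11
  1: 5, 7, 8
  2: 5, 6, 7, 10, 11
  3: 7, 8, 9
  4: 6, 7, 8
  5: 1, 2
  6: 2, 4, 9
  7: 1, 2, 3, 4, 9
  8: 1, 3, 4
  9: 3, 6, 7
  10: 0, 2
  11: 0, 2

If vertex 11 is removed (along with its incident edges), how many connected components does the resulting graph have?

1

With 11 gone, the remaining components are: {0, 1, 2, 3, 4, 5, 6, 7, 8, 9, 10}.
That is 1 component.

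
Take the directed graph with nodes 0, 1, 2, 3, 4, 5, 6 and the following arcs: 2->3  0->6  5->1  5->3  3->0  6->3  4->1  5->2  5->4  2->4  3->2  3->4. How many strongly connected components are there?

{0, 2, 3, 6} are all mutually reachable — one SCC of size 4.
{1} is an SCC by itself.
{4} is an SCC by itself.
{5} is an SCC by itself.
That gives 4 strongly connected components.

4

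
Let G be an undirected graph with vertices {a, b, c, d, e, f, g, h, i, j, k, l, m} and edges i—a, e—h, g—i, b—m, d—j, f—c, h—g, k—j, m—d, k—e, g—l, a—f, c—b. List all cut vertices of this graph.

Removing g increases the component count from 1 to 2, so g is a cut vertex.
By contrast removing k leaves 1 component; it is not a cut vertex. No other vertex is a cut vertex either.

g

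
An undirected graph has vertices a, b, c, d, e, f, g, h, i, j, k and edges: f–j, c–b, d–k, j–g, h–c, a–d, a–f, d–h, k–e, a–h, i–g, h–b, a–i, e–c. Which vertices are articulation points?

a

Removing a increases the component count from 1 to 2, so a is a cut vertex.
By contrast removing i leaves 1 component; it is not a cut vertex. No other vertex is a cut vertex either.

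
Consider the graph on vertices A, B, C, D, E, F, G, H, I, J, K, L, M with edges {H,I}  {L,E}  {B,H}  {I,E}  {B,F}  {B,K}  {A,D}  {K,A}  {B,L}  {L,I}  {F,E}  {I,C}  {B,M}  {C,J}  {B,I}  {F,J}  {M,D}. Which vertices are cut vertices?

B

Removing B increases the component count from 2 to 3, so B is a cut vertex.
By contrast removing C leaves 2 components; it is not a cut vertex. No other vertex is a cut vertex either.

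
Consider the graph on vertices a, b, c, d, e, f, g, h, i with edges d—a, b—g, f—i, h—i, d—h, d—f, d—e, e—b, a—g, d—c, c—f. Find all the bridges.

The edges on the cycle d-e-b-g-a-d are not bridges since each lies on that cycle.
Every edge lies on some cycle, so there are no bridges.

none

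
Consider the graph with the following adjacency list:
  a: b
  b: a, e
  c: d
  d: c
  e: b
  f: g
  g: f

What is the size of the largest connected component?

Starting from c we can reach c, d. That is one component of size 2.
Starting from f we can reach f, g. That is one component of size 2.
Starting from a we can reach a, b, e. That is one component of size 3.
The largest has 3 vertices.

3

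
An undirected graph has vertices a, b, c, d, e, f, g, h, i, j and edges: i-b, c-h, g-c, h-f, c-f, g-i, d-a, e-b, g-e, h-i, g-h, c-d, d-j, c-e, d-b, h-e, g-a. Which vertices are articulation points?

d

Removing d increases the component count from 1 to 2, so d is a cut vertex.
By contrast removing c leaves 1 component; it is not a cut vertex. No other vertex is a cut vertex either.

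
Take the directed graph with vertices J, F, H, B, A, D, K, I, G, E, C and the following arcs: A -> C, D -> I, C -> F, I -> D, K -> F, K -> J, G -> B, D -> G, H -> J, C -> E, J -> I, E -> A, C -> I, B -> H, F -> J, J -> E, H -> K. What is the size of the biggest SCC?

11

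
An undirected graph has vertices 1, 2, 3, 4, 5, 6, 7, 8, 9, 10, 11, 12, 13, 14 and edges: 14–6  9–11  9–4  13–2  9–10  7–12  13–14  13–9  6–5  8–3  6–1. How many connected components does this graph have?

3

Starting from 7 we can reach 7, 12. That is one component of size 2.
Starting from 3 we can reach 3, 8. That is one component of size 2.
Starting from 1 we can reach 1, 2, 4, 5, 6, 9, 10, 11, 13, 14. That is one component of size 10.
Total: 3 components.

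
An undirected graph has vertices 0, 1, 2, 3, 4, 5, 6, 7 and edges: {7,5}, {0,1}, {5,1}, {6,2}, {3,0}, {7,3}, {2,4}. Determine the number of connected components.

Starting from 2 we can reach 2, 4, 6. That is one component of size 3.
Starting from 0 we can reach 0, 1, 3, 5, 7. That is one component of size 5.
Total: 2 components.

2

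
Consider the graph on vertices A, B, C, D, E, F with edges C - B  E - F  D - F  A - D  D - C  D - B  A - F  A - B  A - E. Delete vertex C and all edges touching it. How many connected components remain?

1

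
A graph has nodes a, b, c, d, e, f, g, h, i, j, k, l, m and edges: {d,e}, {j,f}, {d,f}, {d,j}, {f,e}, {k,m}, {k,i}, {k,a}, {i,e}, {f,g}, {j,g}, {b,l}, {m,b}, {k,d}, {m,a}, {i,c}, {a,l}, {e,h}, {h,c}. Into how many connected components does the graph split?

Starting from a we can reach a, b, c, d, e, f, g, h, i, j, k, l, m. That is one component of size 13.
Total: 1 component.

1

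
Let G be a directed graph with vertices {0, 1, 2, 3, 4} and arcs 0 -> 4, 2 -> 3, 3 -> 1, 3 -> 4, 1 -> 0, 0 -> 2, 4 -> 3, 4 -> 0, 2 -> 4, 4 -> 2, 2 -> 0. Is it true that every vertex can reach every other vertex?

Yes

From 4 we can reach every vertex (0, 1, 2, 3, 4), and every vertex can reach 4 (0, 1, 2, 3, 4). So the whole graph is one strongly connected component.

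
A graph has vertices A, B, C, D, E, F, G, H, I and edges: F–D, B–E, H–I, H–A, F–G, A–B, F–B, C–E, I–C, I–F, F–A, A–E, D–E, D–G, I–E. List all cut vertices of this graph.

none

Removing H, for instance, still leaves 1 component. No single vertex removal increases the component count — the graph has no articulation points.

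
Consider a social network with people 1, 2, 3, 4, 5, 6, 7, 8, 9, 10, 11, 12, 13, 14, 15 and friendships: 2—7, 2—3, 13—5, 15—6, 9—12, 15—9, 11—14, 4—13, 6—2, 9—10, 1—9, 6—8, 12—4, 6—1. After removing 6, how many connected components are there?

4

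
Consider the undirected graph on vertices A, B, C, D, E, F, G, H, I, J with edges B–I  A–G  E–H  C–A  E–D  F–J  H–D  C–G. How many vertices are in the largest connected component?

Starting from B we can reach B, I. That is one component of size 2.
Starting from F we can reach F, J. That is one component of size 2.
Starting from A we can reach A, C, G. That is one component of size 3.
Starting from D we can reach D, E, H. That is one component of size 3.
The largest has 3 vertices.

3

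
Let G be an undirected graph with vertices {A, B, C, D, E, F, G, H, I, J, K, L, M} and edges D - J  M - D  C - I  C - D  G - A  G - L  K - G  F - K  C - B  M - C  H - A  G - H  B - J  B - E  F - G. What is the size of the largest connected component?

7

Starting from A we can reach A, F, G, H, K, L. That is one component of size 6.
Starting from B we can reach B, C, D, E, I, J, M. That is one component of size 7.
The largest has 7 vertices.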